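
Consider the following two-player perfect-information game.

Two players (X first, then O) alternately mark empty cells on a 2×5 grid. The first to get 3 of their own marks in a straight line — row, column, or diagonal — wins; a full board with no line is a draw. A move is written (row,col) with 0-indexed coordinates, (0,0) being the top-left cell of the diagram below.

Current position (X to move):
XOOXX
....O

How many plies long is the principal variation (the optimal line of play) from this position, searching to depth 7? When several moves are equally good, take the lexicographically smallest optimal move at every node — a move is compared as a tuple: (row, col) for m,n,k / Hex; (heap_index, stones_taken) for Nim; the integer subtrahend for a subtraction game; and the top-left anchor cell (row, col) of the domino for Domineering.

PV length from [XOOXX/....O]: 4 plies

p1 X@[XOOXX/....O]: (1,0)[XOOXX/X...O]+0* (1,1)[XOOXX/.X..O]+0 (1,2)[XOOXX/..X.O]+0 (1,3)[XOOXX/...XO]+0
p2 O@[XOOXX/X...O]: (1,1)[XOOXX/XO..O]+0* (1,2)[XOOXX/X.O.O]+0 (1,3)[XOOXX/X..OO]+0
p3 X@[XOOXX/XO..O]: (1,2)[XOOXX/XOX.O]+0* (1,3)[XOOXX/XO.XO]+0
p4 O@[XOOXX/XOX.O]: (1,3)[XOOXX/XOXOO]+0*
p5 X@[XOOXX/XOXOO] terminal +0; root [XOOXX/....O] d7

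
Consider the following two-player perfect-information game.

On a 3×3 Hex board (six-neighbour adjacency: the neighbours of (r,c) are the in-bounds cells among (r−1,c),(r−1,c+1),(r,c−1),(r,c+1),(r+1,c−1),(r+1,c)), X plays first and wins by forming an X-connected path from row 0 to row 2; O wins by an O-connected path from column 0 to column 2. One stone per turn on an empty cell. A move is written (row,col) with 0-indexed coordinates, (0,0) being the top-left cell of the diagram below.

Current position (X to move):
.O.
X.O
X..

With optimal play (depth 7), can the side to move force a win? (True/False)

X winning at [.O./X.O/X..]: True

p1 X@[.O./X.O/X..]: (0,0)[XO./X.O/X..]+1* (0,2)[.OX/X.O/X..]+1 (1,1)[.O./XXO/X..]+1 (2,1)[.O./X.O/XX.]-1 (2,2)[.O./X.O/X.X]-1
p2 O@[XO./X.O/X..] terminal -1; root [.O./X.O/X..] d7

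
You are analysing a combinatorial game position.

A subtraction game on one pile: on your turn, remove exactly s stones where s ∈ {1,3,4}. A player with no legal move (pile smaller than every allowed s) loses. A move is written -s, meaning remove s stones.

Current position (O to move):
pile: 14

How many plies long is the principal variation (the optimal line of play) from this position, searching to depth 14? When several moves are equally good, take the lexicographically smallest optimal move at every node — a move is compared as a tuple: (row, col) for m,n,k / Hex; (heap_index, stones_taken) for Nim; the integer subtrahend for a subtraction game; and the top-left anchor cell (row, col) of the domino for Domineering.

PV length from [14]: 8 plies

ply 1, O at 14 | -1=-1→13*; -3=-1→11; -4=-1→10
ply 2, X at 13 | -1=-1→12; -3=-1→10; -4=+1→9*
ply 3, O at 9 | -1=-1→8*; -3=-1→6; -4=-1→5
ply 4, X at 8 | -1=+1→7*; -3=-1→5; -4=-1→4
ply 5, O at 7 | -1=-1→6*; -3=-1→4; -4=-1→3
ply 6, X at 6 | -1=-1→5; -3=-1→3; -4=+1→2*
ply 7, O at 2 | -1=-1→1*
ply 8, X at 1 | -1=+1→0*
ply 9: 0 is terminal -1 (O); from 14 depth 14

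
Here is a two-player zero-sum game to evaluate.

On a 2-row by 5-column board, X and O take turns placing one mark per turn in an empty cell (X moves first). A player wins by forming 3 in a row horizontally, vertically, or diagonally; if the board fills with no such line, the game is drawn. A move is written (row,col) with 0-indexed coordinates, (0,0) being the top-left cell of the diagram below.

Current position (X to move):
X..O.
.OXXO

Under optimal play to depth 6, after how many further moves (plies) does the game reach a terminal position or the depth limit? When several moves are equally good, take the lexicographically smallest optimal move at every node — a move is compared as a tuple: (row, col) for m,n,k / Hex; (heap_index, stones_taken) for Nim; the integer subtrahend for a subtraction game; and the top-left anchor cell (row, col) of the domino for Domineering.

ply 1, X at X..O./.OXXO | (0,1)=+0→XX.O./.OXXO*; (0,2)=+0→X.XO./.OXXO; (0,4)=+0→X..OX/.OXXO; (1,0)=-1→X..O./XOXXO
ply 2, O at XX.O./.OXXO | (0,2)=+0→XXOO./.OXXO*; (0,4)=-1→XX.OO/.OXXO; (1,0)=-1→XX.O./OOXXO
ply 3, X at XXOO./.OXXO | (0,4)=+0→XXOOX/.OXXO*; (1,0)=-1→XXOO./XOXXO
ply 4, O at XXOOX/.OXXO | (1,0)=+0→XXOOX/OOXXO*
ply 5: XXOOX/OOXXO is terminal +0 (X); from X..O./.OXXO depth 6

PV length from [X..O./.OXXO]: 4 plies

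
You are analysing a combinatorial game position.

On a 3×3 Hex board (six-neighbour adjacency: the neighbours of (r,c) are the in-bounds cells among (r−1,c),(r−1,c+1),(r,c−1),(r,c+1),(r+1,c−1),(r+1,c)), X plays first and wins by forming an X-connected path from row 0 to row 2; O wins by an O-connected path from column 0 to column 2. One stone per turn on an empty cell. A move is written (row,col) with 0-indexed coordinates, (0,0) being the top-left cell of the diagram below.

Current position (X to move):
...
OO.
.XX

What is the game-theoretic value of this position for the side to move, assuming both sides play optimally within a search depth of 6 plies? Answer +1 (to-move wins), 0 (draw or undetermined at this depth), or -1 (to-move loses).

[.../OO./.XX] X move#1: (0,0):-1/X../OO./.XX*, (0,1):-1/.X./OO./.XX, (0,2):-1/..X/OO./.XX, (1,2):-1/.../OOX/.XX, (2,0):-1/.../OO./XXX
[X../OO./.XX] O move#2: (0,1):+1/XO./OO./.XX*, (0,2):+1/X.O/OO./.XX, (1,2):+1/X../OOO/.XX, (2,0):+1/X../OO./OXX
[XO./OO./.XX] X move#3: (0,2):-1/XOX/OO./.XX*, (1,2):-1/XO./OOX/.XX, (2,0):-1/XO./OO./XXX
[XOX/OO./.XX] O move#4: (1,2):+1/XOX/OOO/.XX*, (2,0):-1/XOX/OO./OXX
[XOX/OOO/.XX] end (terminal -1, X#5); searched .../OO./.XX to 6

value(.../OO./.XX, X) = -1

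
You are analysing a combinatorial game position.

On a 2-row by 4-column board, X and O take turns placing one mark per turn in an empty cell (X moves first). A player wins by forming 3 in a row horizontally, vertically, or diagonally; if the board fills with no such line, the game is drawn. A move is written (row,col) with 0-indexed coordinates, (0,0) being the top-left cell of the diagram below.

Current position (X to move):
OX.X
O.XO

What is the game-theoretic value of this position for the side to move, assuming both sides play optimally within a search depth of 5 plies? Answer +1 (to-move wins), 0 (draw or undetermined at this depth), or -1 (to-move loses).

value(OX.X/O.XO, X) = +1

ply 1, X at OX.X/O.XO | (0,2)=+1→OXXX/O.XO*; (1,1)=+0→OX.X/OXXO
ply 2: OXXX/O.XO is terminal -1 (O); from OX.X/O.XO depth 5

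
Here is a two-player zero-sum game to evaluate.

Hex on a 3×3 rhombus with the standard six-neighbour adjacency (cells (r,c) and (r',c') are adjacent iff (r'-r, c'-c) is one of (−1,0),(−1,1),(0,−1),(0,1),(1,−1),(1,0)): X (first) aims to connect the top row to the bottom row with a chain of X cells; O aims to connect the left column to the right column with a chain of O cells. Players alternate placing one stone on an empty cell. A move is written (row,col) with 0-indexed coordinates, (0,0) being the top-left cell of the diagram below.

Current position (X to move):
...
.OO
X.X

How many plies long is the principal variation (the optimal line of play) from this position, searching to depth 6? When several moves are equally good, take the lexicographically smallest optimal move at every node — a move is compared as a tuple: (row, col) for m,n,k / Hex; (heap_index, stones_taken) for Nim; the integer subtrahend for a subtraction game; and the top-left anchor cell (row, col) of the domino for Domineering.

PV length from [.../.OO/X.X]: 3 plies

p1 X@[.../.OO/X.X]: (0,0)[X../.OO/X.X]-1 (0,1)[.X./.OO/X.X]-1 (0,2)[..X/.OO/X.X]-1 (1,0)[.../XOO/X.X]+1* (2,1)[.../.OO/XXX]-1
p2 O@[.../XOO/X.X]: (0,0)[O../XOO/X.X]-1* (0,1)[.O./XOO/X.X]-1 (0,2)[..O/XOO/X.X]-1 (2,1)[.../XOO/XOX]-1
p3 X@[O../XOO/X.X]: (0,1)[OX./XOO/X.X]+1* (0,2)[O.X/XOO/X.X]-1 (2,1)[O../XOO/XXX]-1
p4 O@[OX./XOO/X.X] terminal -1; root [.../.OO/X.X] d6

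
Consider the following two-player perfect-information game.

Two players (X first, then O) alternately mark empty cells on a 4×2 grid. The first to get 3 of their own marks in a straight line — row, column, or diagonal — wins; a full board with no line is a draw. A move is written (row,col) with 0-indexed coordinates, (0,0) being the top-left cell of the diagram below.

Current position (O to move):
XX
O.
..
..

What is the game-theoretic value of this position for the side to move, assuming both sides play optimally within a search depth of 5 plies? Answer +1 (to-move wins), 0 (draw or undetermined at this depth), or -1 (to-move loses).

p1 O@[XX/O./../..]: (1,1)[XX/OO/../..]+0* (2,0)[XX/O./O./..]+0 (2,1)[XX/O./.O/..]+0 (3,0)[XX/O./../O.]+0 (3,1)[XX/O./../.O]+0
p2 X@[XX/OO/../..]: (2,0)[XX/OO/X./..]+0* (2,1)[XX/OO/.X/..]+0 (3,0)[XX/OO/../X.]+0 (3,1)[XX/OO/../.X]+0
p3 O@[XX/OO/X./..]: (2,1)[XX/OO/XO/..]+0* (3,0)[XX/OO/X./O.]+0 (3,1)[XX/OO/X./.O]+0
p4 X@[XX/OO/XO/..]: (3,0)[XX/OO/XO/X.]-1 (3,1)[XX/OO/XO/.X]+0*
p5 O@[XX/OO/XO/.X]: (3,0)[XX/OO/XO/OX]+0*
p6 X@[XX/OO/XO/OX] terminal +0; root [XX/O./../..] d5

value(XX/O./../.., O) = 0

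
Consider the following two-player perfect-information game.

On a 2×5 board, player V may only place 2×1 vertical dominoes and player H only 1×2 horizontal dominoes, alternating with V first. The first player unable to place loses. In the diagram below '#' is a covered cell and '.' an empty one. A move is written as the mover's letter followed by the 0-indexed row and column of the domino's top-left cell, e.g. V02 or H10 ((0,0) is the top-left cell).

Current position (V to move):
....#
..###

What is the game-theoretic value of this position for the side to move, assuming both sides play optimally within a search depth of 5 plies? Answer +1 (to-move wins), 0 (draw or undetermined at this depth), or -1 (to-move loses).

value(....#/..###, V) = +1

[....#/..###] V move#1: V00:-1/#...#/#.###, V01:+1/.#..#/.####*
[.#..#/.####] H move#2: H02:-1/.####/.####*
[.####/.####] V move#3: V00:+1/#####/#####*
[#####/#####] end (terminal -1, H#4); searched ....#/..### to 5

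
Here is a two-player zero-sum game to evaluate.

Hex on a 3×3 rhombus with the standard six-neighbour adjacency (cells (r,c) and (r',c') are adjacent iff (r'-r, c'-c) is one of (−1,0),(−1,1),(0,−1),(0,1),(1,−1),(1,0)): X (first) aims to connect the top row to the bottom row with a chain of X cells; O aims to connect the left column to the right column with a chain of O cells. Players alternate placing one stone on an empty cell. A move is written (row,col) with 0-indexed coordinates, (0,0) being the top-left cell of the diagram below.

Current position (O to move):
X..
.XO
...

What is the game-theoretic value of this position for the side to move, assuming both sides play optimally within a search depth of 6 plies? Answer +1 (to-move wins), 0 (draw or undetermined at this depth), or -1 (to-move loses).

value(X../.XO/..., O) = -1

p1 O@[X../.XO/...]: (0,1)[XO./.XO/...]-1* (0,2)[X.O/.XO/...]-1 (1,0)[X../OXO/...]-1 (2,0)[X../.XO/O..]-1 (2,1)[X../.XO/.O.]-1 (2,2)[X../.XO/..O]-1
p2 X@[XO./.XO/...]: (0,2)[XOX/.XO/...]+1* (1,0)[XO./XXO/...]+1 (2,0)[XO./.XO/X..]+1 (2,1)[XO./.XO/.X.]+1 (2,2)[XO./.XO/..X]+1
p3 O@[XOX/.XO/...]: (1,0)[XOX/OXO/...]-1* (2,0)[XOX/.XO/O..]-1 (2,1)[XOX/.XO/.O.]-1 (2,2)[XOX/.XO/..O]-1
p4 X@[XOX/OXO/...]: (2,0)[XOX/OXO/X..]+1* (2,1)[XOX/OXO/.X.]+1 (2,2)[XOX/OXO/..X]+1
p5 O@[XOX/OXO/X..] terminal -1; root [X../.XO/...] d6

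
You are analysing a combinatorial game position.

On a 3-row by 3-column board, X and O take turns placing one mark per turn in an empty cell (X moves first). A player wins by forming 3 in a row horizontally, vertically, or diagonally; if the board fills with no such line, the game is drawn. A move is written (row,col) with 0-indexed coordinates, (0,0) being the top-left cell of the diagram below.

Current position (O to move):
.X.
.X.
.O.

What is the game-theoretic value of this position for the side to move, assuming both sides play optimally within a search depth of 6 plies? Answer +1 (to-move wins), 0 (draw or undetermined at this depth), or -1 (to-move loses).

[.X./.X./.O.] O move#1: (0,0):+0/OX./.X./.O.*, (0,2):+0/.XO/.X./.O., (1,0):-1/.X./OX./.O., (1,2):-1/.X./.XO/.O., (2,0):+0/.X./.X./OO., (2,2):+0/.X./.X./.OO
[OX./.X./.O.] X move#2: (0,2):-1/OXX/.X./.O., (1,0):+0/OX./XX./.O.*, (1,2):+0/OX./.XX/.O., (2,0):+0/OX./.X./XO., (2,2):+0/OX./.X./.OX
[OX./XX./.O.] O move#3: (0,2):-1/OXO/XX./.O., (1,2):+0/OX./XXO/.O.*, (2,0):-1/OX./XX./OO., (2,2):-1/OX./XX./.OO
[OX./XXO/.O.] X move#4: (0,2):+0/OXX/XXO/.O.*, (2,0):+0/OX./XXO/XO., (2,2):+0/OX./XXO/.OX
[OXX/XXO/.O.] O move#5: (2,0):+0/OXX/XXO/OO.*, (2,2):-1/OXX/XXO/.OO
[OXX/XXO/OO.] X move#6: (2,2):+0/OXX/XXO/OOX*
[OXX/XXO/OOX] end (terminal +0, O#7); searched .X./.X./.O. to 6

value(.X./.X./.O., O) = 0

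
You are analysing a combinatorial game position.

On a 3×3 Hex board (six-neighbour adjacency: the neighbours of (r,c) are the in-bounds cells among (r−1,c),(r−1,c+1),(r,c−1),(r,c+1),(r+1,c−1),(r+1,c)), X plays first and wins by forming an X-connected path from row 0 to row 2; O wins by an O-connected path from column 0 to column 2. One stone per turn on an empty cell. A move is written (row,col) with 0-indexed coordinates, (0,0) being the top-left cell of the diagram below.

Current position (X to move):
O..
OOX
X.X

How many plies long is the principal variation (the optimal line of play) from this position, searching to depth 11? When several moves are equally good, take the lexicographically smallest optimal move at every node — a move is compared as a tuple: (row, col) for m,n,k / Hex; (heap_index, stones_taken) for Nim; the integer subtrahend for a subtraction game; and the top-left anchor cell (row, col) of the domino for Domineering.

[O../OOX/X.X] X move#1: (0,1):-1/OX./OOX/X.X, (0,2):+1/O.X/OOX/X.X*, (2,1):-1/O../OOX/XXX
[O.X/OOX/X.X] end (terminal -1, O#2); searched O../OOX/X.X to 11

PV length from [O../OOX/X.X]: 1 ply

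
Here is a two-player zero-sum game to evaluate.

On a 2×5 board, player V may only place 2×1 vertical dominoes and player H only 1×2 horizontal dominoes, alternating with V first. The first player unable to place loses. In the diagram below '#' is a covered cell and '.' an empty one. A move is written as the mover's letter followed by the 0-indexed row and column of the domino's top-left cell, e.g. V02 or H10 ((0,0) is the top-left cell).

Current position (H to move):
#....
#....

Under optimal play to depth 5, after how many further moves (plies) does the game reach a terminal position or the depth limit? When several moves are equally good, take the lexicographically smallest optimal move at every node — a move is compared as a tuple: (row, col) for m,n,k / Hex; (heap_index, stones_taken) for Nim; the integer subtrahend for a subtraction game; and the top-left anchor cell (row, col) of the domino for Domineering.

p1 H@[#..../#....]: H01[###../#....]-1 H02[#.##./#....]+1* H03[#..##/#....]-1 H11[#..../###..]-1 H12[#..../#.##.]+1 H13[#..../#..##]-1
p2 V@[#.##./#....]: V01[####./##...]-1* V04[#.###/#...#]-1
p3 H@[####./##...]: H12[####./####.]-1 H13[####./##.##]+1*
p4 V@[####./##.##] terminal -1; root [#..../#....] d5

PV length from [#..../#....]: 3 plies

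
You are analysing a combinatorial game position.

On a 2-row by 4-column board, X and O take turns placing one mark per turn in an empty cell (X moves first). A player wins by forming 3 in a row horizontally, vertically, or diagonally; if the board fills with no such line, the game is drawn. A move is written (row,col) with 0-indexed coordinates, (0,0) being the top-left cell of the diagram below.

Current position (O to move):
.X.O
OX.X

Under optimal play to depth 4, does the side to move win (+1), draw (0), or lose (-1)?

value(.X.O/OX.X, O) = 0

ply 1, O at .X.O/OX.X | (0,0)=-1→OX.O/OX.X; (0,2)=-1→.XOO/OX.X; (1,2)=+0→.X.O/OXOX*
ply 2, X at .X.O/OXOX | (0,0)=+0→XX.O/OXOX*; (0,2)=+0→.XXO/OXOX
ply 3, O at XX.O/OXOX | (0,2)=+0→XXOO/OXOX*
ply 4: XXOO/OXOX is terminal +0 (X); from .X.O/OX.X depth 4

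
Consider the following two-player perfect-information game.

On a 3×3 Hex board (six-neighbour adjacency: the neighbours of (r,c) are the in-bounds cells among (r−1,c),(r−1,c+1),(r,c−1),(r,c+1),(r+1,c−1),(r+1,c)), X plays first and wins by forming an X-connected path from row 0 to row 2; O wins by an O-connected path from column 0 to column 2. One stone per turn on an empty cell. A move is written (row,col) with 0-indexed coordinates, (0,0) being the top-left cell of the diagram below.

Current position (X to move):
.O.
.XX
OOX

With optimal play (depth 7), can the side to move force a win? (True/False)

p1 X@[.O./.XX/OOX]: (0,0)[XO./.XX/OOX]+1* (0,2)[.OX/.XX/OOX]+1 (1,0)[.O./XXX/OOX]+1
p2 O@[XO./.XX/OOX]: (0,2)[XOO/.XX/OOX]-1* (1,0)[XO./OXX/OOX]-1
p3 X@[XOO/.XX/OOX]: (1,0)[XOO/XXX/OOX]+1*
p4 O@[XOO/XXX/OOX] terminal -1; root [.O./.XX/OOX] d7

X winning at [.O./.XX/OOX]: True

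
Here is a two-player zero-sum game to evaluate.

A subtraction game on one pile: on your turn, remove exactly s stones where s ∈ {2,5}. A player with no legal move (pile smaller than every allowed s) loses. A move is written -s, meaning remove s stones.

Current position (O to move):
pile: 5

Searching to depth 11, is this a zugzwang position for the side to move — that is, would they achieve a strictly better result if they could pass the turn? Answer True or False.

zugzwang(5, O) = False

ply 1, O at 5 | -2=-1→3; -5=+1→0*
ply 2: 0 is terminal -1 (X); from 5 depth 11
pass branch (X moves first from the same position):
  | ply 1, X at 5 | -2=-1→3; -5=+1→0*
  | ply 2: 0 is terminal -1 (O); from 5 depth 11
O moving scores +1; O passing scores -1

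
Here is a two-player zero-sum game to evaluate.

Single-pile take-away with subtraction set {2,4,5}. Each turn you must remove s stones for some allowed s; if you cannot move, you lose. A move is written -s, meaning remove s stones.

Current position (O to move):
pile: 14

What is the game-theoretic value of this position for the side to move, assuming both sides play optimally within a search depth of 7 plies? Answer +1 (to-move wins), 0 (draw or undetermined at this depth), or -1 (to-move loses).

value(14, O) = -1

p1 O@[14]: -2[12]-1* -4[10]-1 -5[9]-1
p2 X@[12]: -2[10]-1 -4[8]+1* -5[7]+1
p3 O@[8]: -2[6]-1* -4[4]-1 -5[3]-1
p4 X@[6]: -2[4]-1 -4[2]-1 -5[1]+1*
p5 O@[1] terminal -1; root [14] d7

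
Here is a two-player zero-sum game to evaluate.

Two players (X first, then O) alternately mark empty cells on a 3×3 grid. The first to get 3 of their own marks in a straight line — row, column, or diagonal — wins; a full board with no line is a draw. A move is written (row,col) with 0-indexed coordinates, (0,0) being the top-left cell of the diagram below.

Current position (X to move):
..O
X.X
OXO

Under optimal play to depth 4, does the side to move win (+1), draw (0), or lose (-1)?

ply 1, X at ..O/X.X/OXO | (0,0)=-1→X.O/X.X/OXO; (0,1)=-1→.XO/X.X/OXO; (1,1)=+1→..O/XXX/OXO*
ply 2: ..O/XXX/OXO is terminal -1 (O); from ..O/X.X/OXO depth 4

value(..O/X.X/OXO, X) = +1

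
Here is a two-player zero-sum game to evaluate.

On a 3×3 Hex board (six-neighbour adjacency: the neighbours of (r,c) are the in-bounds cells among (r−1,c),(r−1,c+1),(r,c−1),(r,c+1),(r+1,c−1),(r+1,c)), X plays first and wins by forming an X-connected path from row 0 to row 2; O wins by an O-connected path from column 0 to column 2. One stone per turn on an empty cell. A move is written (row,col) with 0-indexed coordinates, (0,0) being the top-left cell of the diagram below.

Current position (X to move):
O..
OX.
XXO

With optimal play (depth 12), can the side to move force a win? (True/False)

X winning at [O../OX./XXO]: True

[O../OX./XXO] X move#1: (0,1):+1/OX./OX./XXO*, (0,2):+1/O.X/OX./XXO, (1,2):+1/O../OXX/XXO
[OX./OX./XXO] end (terminal -1, O#2); searched O../OX./XXO to 12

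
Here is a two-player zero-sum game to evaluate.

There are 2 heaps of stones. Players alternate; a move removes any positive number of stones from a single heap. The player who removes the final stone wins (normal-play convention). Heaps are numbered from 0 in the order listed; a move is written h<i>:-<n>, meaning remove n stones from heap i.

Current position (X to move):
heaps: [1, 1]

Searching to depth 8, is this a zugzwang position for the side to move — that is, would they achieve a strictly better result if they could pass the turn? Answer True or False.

ply 1, X at (1,1) | h0:-1=-1→(0,1)*; h1:-1=-1→(1,0)
ply 2, O at (0,1) | h1:-1=+1→(0,0)*
ply 3: (0,0) is terminal -1 (X); from (1,1) depth 8
suppose X passes — search the same position with O to move:
pass> ply 1, O at (1,1) | h0:-1=-1→(0,1)*; h1:-1=-1→(1,0)
pass> ply 2, X at (0,1) | h1:-1=+1→(0,0)*
pass> ply 3: (0,0) is terminal -1 (O); from (1,1) depth 8
for X: play -1, pass +1

zugzwang((1,1), X) = True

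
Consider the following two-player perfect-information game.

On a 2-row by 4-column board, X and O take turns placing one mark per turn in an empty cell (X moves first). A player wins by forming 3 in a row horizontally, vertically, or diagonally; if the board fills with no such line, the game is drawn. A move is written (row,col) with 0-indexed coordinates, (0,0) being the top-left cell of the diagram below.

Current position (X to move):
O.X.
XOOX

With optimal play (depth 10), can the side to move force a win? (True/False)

ply 1, X at O.X./XOOX | (0,1)=+0→OXX./XOOX*; (0,3)=+0→O.XX/XOOX
ply 2, O at OXX./XOOX | (0,3)=+0→OXXO/XOOX*
ply 3: OXXO/XOOX is terminal +0 (X); from O.X./XOOX depth 10

X winning at [O.X./XOOX]: False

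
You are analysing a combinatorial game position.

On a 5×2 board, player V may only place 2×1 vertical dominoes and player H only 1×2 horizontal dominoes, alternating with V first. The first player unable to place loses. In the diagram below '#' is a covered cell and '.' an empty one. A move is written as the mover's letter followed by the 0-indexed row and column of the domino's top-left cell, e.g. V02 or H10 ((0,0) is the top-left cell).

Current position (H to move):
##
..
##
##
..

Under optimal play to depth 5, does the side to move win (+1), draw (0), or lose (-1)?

[##/../##/##/..] H move#1: H10:+1/##/##/##/##/..*, H40:+1/##/../##/##/##
[##/##/##/##/..] end (terminal -1, V#2); searched ##/../##/##/.. to 5

value(##/../##/##/.., H) = +1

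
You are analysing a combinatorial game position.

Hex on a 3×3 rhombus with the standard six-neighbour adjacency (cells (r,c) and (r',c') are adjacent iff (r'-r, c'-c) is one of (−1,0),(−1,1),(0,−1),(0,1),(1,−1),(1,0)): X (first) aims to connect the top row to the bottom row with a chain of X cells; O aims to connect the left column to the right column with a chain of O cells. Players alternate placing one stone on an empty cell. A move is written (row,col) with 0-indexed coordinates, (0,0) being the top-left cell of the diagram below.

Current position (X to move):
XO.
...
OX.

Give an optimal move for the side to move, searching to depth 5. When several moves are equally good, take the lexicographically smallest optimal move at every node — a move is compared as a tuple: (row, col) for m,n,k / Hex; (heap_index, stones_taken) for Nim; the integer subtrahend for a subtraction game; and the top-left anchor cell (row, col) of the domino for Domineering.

X's best at [XO./.../OX.]: (0,2)

ply 1, X at XO./.../OX. | (0,2)=+1→XOX/.../OX.*; (1,0)=-1→XO./X../OX.; (1,1)=+1→XO./.X./OX.; (1,2)=-1→XO./..X/OX.; (2,2)=-1→XO./.../OXX
ply 2, O at XOX/.../OX. | (1,0)=-1→XOX/O../OX.*; (1,1)=-1→XOX/.O./OX.; (1,2)=-1→XOX/..O/OX.; (2,2)=-1→XOX/.../OXO
ply 3, X at XOX/O../OX. | (1,1)=+1→XOX/OX./OX.*; (1,2)=+1→XOX/O.X/OX.; (2,2)=+1→XOX/O../OXX
ply 4: XOX/OX./OX. is terminal -1 (O); from XO./.../OX. depth 5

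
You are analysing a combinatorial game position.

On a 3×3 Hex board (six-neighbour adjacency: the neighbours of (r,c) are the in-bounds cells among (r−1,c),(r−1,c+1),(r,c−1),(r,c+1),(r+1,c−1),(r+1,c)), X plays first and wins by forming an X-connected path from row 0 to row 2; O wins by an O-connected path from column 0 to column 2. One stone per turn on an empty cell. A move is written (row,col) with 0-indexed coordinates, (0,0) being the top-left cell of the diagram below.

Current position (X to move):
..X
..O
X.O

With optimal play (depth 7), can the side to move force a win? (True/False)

ply 1, X at ..X/..O/X.O | (0,0)=+1→X.X/..O/X.O*; (0,1)=+1→.XX/..O/X.O; (1,0)=+1→..X/X.O/X.O; (1,1)=+1→..X/.XO/X.O; (2,1)=+1→..X/..O/XXO
ply 2, O at X.X/..O/X.O | (0,1)=-1→XOX/..O/X.O*; (1,0)=-1→X.X/O.O/X.O; (1,1)=-1→X.X/.OO/X.O; (2,1)=-1→X.X/..O/XOO
ply 3, X at XOX/..O/X.O | (1,0)=+1→XOX/X.O/X.O*; (1,1)=+1→XOX/.XO/X.O; (2,1)=+1→XOX/..O/XXO
ply 4: XOX/X.O/X.O is terminal -1 (O); from ..X/..O/X.O depth 7

X winning at [..X/..O/X.O]: True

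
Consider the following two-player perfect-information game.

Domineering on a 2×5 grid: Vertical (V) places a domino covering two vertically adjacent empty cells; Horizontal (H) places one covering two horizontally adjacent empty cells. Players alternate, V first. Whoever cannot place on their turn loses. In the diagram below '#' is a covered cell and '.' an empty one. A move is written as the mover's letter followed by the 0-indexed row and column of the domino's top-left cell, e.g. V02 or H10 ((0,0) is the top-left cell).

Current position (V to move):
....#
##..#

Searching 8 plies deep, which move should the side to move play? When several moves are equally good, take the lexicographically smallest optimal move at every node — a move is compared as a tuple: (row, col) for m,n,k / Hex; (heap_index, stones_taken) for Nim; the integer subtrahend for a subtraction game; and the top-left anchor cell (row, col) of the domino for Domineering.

V's best at [....#/##..#]: V02

ply 1, V at ....#/##..# | V02=+1→..#.#/###.#*; V03=-1→...##/##.##
ply 2, H at ..#.#/###.# | H00=-1→###.#/###.#*
ply 3, V at ###.#/###.# | V03=+1→#####/#####*
ply 4: #####/##### is terminal -1 (H); from ....#/##..# depth 8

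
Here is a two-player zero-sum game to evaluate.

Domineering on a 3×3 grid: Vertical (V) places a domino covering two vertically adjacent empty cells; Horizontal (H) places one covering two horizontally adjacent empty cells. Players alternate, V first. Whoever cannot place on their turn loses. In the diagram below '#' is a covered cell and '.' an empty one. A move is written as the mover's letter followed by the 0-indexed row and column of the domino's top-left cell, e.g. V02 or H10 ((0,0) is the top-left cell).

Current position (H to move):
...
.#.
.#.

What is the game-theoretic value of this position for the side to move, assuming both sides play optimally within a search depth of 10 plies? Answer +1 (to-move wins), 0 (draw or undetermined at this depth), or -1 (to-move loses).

p1 H@[.../.#./.#.]: H00[##./.#./.#.]-1* H01[.##/.#./.#.]-1
p2 V@[##./.#./.#.]: V02[###/.##/.#.]+1* V10[##./##./##.]+1 V12[##./.##/.##]+1
p3 H@[###/.##/.#.] terminal -1; root [.../.#./.#.] d10

value(.../.#./.#., H) = -1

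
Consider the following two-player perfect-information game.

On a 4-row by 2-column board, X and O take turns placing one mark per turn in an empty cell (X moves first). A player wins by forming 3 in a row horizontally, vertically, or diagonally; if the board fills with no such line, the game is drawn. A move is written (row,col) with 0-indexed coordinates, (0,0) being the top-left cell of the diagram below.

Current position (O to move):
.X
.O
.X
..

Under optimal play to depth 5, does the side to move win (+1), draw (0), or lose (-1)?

value(.X/.O/.X/.., O) = 0

[.X/.O/.X/..] O move#1: (0,0):+0/OX/.O/.X/..*, (1,0):+0/.X/OO/.X/.., (2,0):+0/.X/.O/OX/.., (3,0):+0/.X/.O/.X/O., (3,1):+0/.X/.O/.X/.O
[OX/.O/.X/..] X move#2: (1,0):+0/OX/XO/.X/..*, (2,0):+0/OX/.O/XX/.., (3,0):+0/OX/.O/.X/X., (3,1):+0/OX/.O/.X/.X
[OX/XO/.X/..] O move#3: (2,0):+0/OX/XO/OX/..*, (3,0):+0/OX/XO/.X/O., (3,1):+0/OX/XO/.X/.O
[OX/XO/OX/..] X move#4: (3,0):+0/OX/XO/OX/X.*, (3,1):+0/OX/XO/OX/.X
[OX/XO/OX/X.] O move#5: (3,1):+0/OX/XO/OX/XO*
[OX/XO/OX/XO] end (terminal +0, X#6); searched .X/.O/.X/.. to 5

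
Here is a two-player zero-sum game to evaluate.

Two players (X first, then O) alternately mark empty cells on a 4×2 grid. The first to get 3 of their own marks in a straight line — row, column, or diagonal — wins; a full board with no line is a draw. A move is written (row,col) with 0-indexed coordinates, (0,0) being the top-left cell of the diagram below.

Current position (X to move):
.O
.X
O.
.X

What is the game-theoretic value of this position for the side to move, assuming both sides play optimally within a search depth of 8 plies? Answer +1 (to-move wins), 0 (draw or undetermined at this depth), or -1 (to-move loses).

[.O/.X/O./.X] X move#1: (0,0):+0/XO/.X/O./.X, (1,0):+0/.O/XX/O./.X, (2,1):+1/.O/.X/OX/.X*, (3,0):+0/.O/.X/O./XX
[.O/.X/OX/.X] end (terminal -1, O#2); searched .O/.X/O./.X to 8

value(.O/.X/O./.X, X) = +1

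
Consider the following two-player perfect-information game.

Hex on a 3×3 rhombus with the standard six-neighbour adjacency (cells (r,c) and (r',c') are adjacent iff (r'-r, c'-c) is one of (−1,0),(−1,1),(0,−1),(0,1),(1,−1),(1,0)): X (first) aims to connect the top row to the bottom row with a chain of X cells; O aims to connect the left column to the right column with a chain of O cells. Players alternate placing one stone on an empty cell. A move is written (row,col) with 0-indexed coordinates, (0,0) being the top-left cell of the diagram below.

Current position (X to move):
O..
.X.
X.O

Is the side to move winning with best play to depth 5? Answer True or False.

[O../.X./X.O] X move#1: (0,1):+1/OX./.X./X.O*, (0,2):+1/O.X/.X./X.O, (1,0):+1/O../XX./X.O, (1,2):+1/O../.XX/X.O, (2,1):+1/O../.X./XXO
[OX./.X./X.O] end (terminal -1, O#2); searched O../.X./X.O to 5

X winning at [O../.X./X.O]: True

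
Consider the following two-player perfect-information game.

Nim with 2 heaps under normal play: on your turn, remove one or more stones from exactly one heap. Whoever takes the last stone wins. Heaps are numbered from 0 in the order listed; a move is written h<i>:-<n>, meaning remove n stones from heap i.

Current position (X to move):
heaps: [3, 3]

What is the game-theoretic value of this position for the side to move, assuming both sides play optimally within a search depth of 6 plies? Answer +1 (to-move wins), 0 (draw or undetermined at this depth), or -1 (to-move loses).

value((3,3), X) = -1

[(3,3)] X move#1: h0:-1:-1/(2,3)*, h0:-2:-1/(1,3), h0:-3:-1/(0,3), h1:-1:-1/(3,2), h1:-2:-1/(3,1), h1:-3:-1/(3,0)
[(2,3)] O move#2: h0:-1:-1/(1,3), h0:-2:-1/(0,3), h1:-1:+1/(2,2)*, h1:-2:-1/(2,1), h1:-3:-1/(2,0)
[(2,2)] X move#3: h0:-1:-1/(1,2)*, h0:-2:-1/(0,2), h1:-1:-1/(2,1), h1:-2:-1/(2,0)
[(1,2)] O move#4: h0:-1:-1/(0,2), h1:-1:+1/(1,1)*, h1:-2:-1/(1,0)
[(1,1)] X move#5: h0:-1:-1/(0,1)*, h1:-1:-1/(1,0)
[(0,1)] O move#6: h1:-1:+1/(0,0)*
[(0,0)] end (terminal -1, X#7); searched (3,3) to 6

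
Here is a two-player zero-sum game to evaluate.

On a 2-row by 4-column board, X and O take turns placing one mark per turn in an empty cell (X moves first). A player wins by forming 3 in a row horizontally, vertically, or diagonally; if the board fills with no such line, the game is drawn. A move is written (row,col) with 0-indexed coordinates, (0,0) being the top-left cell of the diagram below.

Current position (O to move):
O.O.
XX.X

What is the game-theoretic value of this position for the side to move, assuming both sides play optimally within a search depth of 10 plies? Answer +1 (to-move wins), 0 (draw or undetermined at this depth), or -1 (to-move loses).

p1 O@[O.O./XX.X]: (0,1)[OOO./XX.X]+1* (0,3)[O.OO/XX.X]-1 (1,2)[O.O./XXOX]+0
p2 X@[OOO./XX.X] terminal -1; root [O.O./XX.X] d10

value(O.O./XX.X, O) = +1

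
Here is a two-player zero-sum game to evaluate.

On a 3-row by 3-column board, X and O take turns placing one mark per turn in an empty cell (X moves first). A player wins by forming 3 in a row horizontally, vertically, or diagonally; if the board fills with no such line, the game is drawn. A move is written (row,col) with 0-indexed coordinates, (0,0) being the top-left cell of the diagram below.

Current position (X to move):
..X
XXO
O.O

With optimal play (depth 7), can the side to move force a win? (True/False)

p1 X@[..X/XXO/O.O]: (0,0)[X.X/XXO/O.O]-1 (0,1)[.XX/XXO/O.O]-1 (2,1)[..X/XXO/OXO]+0*
p2 O@[..X/XXO/OXO]: (0,0)[O.X/XXO/OXO]-1 (0,1)[.OX/XXO/OXO]+0*
p3 X@[.OX/XXO/OXO]: (0,0)[XOX/XXO/OXO]+0*
p4 O@[XOX/XXO/OXO] terminal +0; root [..X/XXO/O.O] d7

X winning at [..X/XXO/O.O]: False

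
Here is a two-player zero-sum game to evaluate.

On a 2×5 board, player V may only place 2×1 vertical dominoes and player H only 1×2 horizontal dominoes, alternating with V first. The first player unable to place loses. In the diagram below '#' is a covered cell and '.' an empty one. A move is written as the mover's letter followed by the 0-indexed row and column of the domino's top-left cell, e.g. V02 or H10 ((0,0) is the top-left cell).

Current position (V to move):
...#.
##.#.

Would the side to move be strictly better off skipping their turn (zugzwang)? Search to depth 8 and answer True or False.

ply 1, V at ...#./##.#. | V02=+1→..##./####.*; V04=-1→...##/##.##
ply 2, H at ..##./####. | H00=-1→####./####.*
ply 3, V at ####./####. | V04=+1→#####/#####*
ply 4: #####/##### is terminal -1 (H); from ...#./##.#. depth 8
pass branch (H moves first from the same position):
  | ply 1, H at ...#./##.#. | H00=-1→##.#./##.#.*; H01=-1→.###./##.#.
  | ply 2, V at ##.#./##.#. | V02=+1→####./####.*; V04=+1→##.##/##.##
  | ply 3: ####./####. is terminal -1 (H); from ...#./##.#. depth 8
V moving scores +1; V passing scores +1

zugzwang(...#./##.#., V) = False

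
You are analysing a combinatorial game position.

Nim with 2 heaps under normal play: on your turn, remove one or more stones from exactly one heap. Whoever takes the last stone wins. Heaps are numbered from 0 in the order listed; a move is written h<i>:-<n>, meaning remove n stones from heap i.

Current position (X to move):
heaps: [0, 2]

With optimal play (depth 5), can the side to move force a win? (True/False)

[(0,2)] X move#1: h1:-1:-1/(0,1), h1:-2:+1/(0,0)*
[(0,0)] end (terminal -1, O#2); searched (0,2) to 5

X winning at [(0,2)]: True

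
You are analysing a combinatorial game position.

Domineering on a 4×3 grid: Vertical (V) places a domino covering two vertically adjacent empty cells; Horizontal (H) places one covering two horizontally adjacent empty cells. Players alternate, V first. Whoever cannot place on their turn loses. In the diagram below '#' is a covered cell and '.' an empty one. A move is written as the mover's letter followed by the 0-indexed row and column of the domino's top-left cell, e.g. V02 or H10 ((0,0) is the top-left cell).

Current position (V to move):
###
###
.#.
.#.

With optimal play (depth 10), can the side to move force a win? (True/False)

V winning at [###/###/.#./.#.]: True

ply 1, V at ###/###/.#./.#. | V20=+1→###/###/##./##.*; V22=+1→###/###/.##/.##
ply 2: ###/###/##./##. is terminal -1 (H); from ###/###/.#./.#. depth 10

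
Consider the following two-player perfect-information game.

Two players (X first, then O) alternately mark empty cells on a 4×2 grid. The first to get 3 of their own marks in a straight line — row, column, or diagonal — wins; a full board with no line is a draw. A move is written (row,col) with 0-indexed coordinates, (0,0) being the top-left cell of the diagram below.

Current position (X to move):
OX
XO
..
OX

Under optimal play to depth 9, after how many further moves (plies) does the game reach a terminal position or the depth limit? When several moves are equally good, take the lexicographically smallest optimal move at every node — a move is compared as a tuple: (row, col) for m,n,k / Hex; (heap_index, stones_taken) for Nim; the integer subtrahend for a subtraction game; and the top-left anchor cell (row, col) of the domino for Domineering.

p1 X@[OX/XO/../OX]: (2,0)[OX/XO/X./OX]+0* (2,1)[OX/XO/.X/OX]+0
p2 O@[OX/XO/X./OX]: (2,1)[OX/XO/XO/OX]+0*
p3 X@[OX/XO/XO/OX] terminal +0; root [OX/XO/../OX] d9

PV length from [OX/XO/../OX]: 2 plies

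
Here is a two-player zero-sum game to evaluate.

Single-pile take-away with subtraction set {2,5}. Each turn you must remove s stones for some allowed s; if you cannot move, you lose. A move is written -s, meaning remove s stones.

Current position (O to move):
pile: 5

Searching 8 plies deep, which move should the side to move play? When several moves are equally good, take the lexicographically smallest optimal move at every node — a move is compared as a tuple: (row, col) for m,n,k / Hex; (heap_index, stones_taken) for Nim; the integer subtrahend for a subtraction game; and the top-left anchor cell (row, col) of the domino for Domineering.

O's best at [5]: -5

p1 O@[5]: -2[3]-1 -5[0]+1*
p2 X@[0] terminal -1; root [5] d8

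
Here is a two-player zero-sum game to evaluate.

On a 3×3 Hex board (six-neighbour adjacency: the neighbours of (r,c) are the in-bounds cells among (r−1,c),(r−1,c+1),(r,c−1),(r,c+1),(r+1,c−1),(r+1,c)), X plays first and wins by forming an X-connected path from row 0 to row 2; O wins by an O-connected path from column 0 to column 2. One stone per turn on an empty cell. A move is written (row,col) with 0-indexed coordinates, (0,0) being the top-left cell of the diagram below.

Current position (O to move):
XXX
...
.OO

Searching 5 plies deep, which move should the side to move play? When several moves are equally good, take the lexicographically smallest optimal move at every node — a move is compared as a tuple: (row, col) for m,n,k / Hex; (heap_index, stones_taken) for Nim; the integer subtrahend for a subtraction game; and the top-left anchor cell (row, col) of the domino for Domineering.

[XXX/.../.OO] O move#1: (1,0):+1/XXX/O../.OO*, (1,1):+1/XXX/.O./.OO, (1,2):-1/XXX/..O/.OO, (2,0):+1/XXX/.../OOO
[XXX/O../.OO] X move#2: (1,1):-1/XXX/OX./.OO*, (1,2):-1/XXX/O.X/.OO, (2,0):-1/XXX/O../XOO
[XXX/OX./.OO] O move#3: (1,2):-1/XXX/OXO/.OO, (2,0):+1/XXX/OX./OOO*
[XXX/OX./OOO] end (terminal -1, X#4); searched XXX/.../.OO to 5

O's best at [XXX/.../.OO]: (1,0)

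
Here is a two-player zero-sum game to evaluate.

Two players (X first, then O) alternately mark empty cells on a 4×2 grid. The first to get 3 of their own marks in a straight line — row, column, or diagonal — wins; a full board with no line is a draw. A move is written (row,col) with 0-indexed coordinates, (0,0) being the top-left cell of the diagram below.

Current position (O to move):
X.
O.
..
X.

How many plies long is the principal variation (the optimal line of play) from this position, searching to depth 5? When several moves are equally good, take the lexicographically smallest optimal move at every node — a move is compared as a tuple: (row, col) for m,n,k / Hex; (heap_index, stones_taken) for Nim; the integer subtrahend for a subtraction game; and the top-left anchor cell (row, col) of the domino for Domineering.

[X./O./../X.] O move#1: (0,1):+0/XO/O./../X.*, (1,1):+0/X./OO/../X., (2,0):+0/X./O./O./X., (2,1):+0/X./O./.O/X., (3,1):+0/X./O./../XO
[XO/O./../X.] X move#2: (1,1):+0/XO/OX/../X.*, (2,0):+0/XO/O./X./X., (2,1):+0/XO/O./.X/X., (3,1):+0/XO/O./../XX
[XO/OX/../X.] O move#3: (2,0):+0/XO/OX/O./X.*, (2,1):+0/XO/OX/.O/X., (3,1):+0/XO/OX/../XO
[XO/OX/O./X.] X move#4: (2,1):+0/XO/OX/OX/X.*, (3,1):+0/XO/OX/O./XX
[XO/OX/OX/X.] O move#5: (3,1):+0/XO/OX/OX/XO*
[XO/OX/OX/XO] end (terminal +0, X#6); searched X./O./../X. to 5

PV length from [X./O./../X.]: 5 plies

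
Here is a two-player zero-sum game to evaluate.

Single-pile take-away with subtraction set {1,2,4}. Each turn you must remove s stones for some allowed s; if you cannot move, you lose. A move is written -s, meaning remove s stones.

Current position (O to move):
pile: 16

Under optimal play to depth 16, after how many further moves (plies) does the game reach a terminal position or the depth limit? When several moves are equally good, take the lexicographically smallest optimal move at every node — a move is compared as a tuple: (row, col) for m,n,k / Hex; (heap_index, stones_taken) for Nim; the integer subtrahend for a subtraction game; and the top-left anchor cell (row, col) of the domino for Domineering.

PV length from [16]: 11 plies

p1 O@[16]: -1[15]+1* -2[14]-1 -4[12]+1
p2 X@[15]: -1[14]-1* -2[13]-1 -4[11]-1
p3 O@[14]: -1[13]-1 -2[12]+1* -4[10]-1
p4 X@[12]: -1[11]-1* -2[10]-1 -4[8]-1
p5 O@[11]: -1[10]-1 -2[9]+1* -4[7]-1
p6 X@[9]: -1[8]-1* -2[7]-1 -4[5]-1
p7 O@[8]: -1[7]-1 -2[6]+1* -4[4]-1
p8 X@[6]: -1[5]-1* -2[4]-1 -4[2]-1
p9 O@[5]: -1[4]-1 -2[3]+1* -4[1]-1
p10 X@[3]: -1[2]-1* -2[1]-1
p11 O@[2]: -1[1]-1 -2[0]+1*
p12 X@[0] terminal -1; root [16] d16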